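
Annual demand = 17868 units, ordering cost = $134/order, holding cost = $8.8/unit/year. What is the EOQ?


Formula: EOQ = sqrt(2 * D * S / H)
Numerator: 2 * 17868 * 134 = 4788624
2DS/H = 4788624 / 8.8 = 544161.8
EOQ = sqrt(544161.8) = 737.7 units

737.7 units


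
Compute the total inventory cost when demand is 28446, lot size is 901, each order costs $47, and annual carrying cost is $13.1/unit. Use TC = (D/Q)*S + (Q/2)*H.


TC = 28446/901 * 47 + 901/2 * 13.1

$7385.41


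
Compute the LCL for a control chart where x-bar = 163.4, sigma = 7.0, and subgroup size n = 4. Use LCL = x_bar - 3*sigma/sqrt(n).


LCL = 163.4 - 3 * 7.0 / sqrt(4)

152.9


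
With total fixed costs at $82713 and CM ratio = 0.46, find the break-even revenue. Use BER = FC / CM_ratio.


Formula: BER = Fixed Costs / Contribution Margin Ratio
BER = $82713 / 0.46
BER = $179810.87 (to the nearest cent)

$179810.87


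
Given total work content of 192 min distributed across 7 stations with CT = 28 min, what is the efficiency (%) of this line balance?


Formula: Efficiency = Sum of Task Times / (N_stations * CT) * 100
Total station capacity = 7 stations * 28 min = 196 min
Efficiency = 192 / 196 * 100 = 98.0%

98.0%


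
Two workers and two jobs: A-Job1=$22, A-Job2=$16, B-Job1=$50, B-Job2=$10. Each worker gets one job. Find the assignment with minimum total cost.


Option 1: A->1 + B->2 = $22 + $10 = $32
Option 2: A->2 + B->1 = $16 + $50 = $66
Min cost = min($32, $66) = $32

$32


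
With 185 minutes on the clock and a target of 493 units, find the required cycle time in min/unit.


Formula: CT = Available Time / Number of Units
CT = 185 min / 493 units
CT = 0.38 min/unit

0.38 min/unit


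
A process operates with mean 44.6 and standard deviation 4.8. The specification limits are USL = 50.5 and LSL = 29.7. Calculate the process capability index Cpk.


Cpu = (50.5 - 44.6) / (3 * 4.8) = 0.41
Cpl = (44.6 - 29.7) / (3 * 4.8) = 1.03
Cpk = min(0.41, 1.03) = 0.41

0.41


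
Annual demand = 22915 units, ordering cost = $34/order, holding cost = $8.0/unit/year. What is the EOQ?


Formula: EOQ = sqrt(2 * D * S / H)
Numerator: 2 * 22915 * 34 = 1558220
2DS/H = 1558220 / 8.0 = 194777.5
EOQ = sqrt(194777.5) = 441.3 units

441.3 units


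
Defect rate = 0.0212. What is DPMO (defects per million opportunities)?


DPMO = defect_rate * 1000000 = 0.0212 * 1000000

21200


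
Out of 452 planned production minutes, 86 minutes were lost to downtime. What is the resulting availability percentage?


Formula: Availability = (Planned Time - Downtime) / Planned Time * 100
Uptime = 452 - 86 = 366 min
Availability = 366 / 452 * 100 = 81.0%

81.0%


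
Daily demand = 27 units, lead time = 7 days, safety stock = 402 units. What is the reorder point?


Formula: ROP = (Daily Demand * Lead Time) + Safety Stock
Demand during lead time = 27 * 7 = 189 units
ROP = 189 + 402 = 591 units

591 units


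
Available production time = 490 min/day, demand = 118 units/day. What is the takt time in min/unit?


Formula: Takt Time = Available Production Time / Customer Demand
Takt = 490 min/day / 118 units/day
Takt = 4.15 min/unit

4.15 min/unit


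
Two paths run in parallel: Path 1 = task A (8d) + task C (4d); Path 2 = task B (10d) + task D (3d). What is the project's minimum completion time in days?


Path 1 = 8 + 4 = 12 days
Path 2 = 10 + 3 = 13 days
Duration = max(12, 13) = 13 days

13 days


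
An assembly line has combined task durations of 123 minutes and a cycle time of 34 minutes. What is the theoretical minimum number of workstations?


Formula: N_min = ceil(Sum of Task Times / Cycle Time)
N_min = ceil(123 min / 34 min) = ceil(3.6176)
N_min = 4 stations

4


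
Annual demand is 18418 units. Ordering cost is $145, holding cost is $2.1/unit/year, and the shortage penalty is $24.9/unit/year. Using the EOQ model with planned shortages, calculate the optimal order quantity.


Formula: EOQ* = sqrt(2DS/H) * sqrt((H+P)/P)
Base EOQ = sqrt(2*18418*145/2.1) = 1594.82 units
Correction = sqrt((2.1+24.9)/24.9) = 1.04132
EOQ* = 1594.82 * 1.04132 = 1660.7 units

1660.7 units


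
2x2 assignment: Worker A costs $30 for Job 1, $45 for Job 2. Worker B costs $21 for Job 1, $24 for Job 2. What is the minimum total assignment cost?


Option 1: A->1 + B->2 = $30 + $24 = $54
Option 2: A->2 + B->1 = $45 + $21 = $66
Min cost = min($54, $66) = $54

$54


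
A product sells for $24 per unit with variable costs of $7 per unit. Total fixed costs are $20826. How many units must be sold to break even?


Formula: BEQ = Fixed Costs / (Price - Variable Cost)
Contribution margin = $24 - $7 = $17/unit
BEQ = ceil($20826 / $17/unit) = ceil(1225.06) = 1226 units

1226 units


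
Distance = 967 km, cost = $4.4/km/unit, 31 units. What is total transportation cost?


TC = dist * cost * units = 967 * 4.4 * 31 = $131898.80

$131898.80


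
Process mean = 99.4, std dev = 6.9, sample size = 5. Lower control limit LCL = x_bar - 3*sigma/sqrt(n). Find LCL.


LCL = 99.4 - 3 * 6.9 / sqrt(5)

90.14


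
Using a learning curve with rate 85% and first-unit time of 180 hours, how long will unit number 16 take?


Formula: T_n = T_1 * (learning_rate)^(log2(n)) where learning_rate = rate/100
Doublings = log2(16) = 4
T_n = 180 * 0.85^4
T_n = 180 * 0.522 = 94.0 hours

94.0 hours


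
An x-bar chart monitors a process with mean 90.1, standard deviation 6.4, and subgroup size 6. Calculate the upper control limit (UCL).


UCL = 90.1 + 3 * 6.4 / sqrt(6)

97.94


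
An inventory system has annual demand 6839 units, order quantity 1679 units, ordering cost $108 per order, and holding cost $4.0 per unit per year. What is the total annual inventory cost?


TC = 6839/1679 * 108 + 1679/2 * 4.0

$3797.91


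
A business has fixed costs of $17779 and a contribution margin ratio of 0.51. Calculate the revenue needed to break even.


Formula: BER = Fixed Costs / Contribution Margin Ratio
BER = $17779 / 0.51
BER = $34860.78 (to the nearest cent)

$34860.78


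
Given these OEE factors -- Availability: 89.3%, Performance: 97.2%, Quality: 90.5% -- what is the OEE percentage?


Formula: OEE = Availability * Performance * Quality / 10000
A * P = 89.3% * 97.2% / 100 = 86.8%
OEE = 86.8% * 90.5% / 100 = 78.6%

78.6%


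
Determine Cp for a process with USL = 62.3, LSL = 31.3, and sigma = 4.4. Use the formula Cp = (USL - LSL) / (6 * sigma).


Cp = (62.3 - 31.3) / (6 * 4.4)

1.17


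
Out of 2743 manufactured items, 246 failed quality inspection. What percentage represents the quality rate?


Formula: Quality Rate = Good Pieces / Total Pieces * 100
Good pieces = 2743 - 246 = 2497
QR = 2497 / 2743 * 100 = 91.0%

91.0%


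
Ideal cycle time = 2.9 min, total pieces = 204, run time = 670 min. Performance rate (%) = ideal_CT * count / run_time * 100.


Formula: Performance = (Ideal CT * Total Count) / Run Time * 100
Ideal output time = 2.9 * 204 = 591.6 min
Performance = 591.6 / 670 * 100 = 88.3%

88.3%


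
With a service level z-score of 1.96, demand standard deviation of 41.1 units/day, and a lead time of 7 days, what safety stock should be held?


Formula: SS = z * sigma_d * sqrt(LT)
sqrt(LT) = sqrt(7) = 2.6458
SS = 1.96 * 41.1 * 2.6458
SS = 213.1 units

213.1 units


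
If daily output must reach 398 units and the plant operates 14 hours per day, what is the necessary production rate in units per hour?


Formula: Production Rate = Daily Demand / Available Hours
Rate = 398 units/day / 14 hours/day
Rate = 28.4 units/hour

28.4 units/hour


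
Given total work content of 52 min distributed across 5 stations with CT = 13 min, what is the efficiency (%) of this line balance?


Formula: Efficiency = Sum of Task Times / (N_stations * CT) * 100
Total station capacity = 5 stations * 13 min = 65 min
Efficiency = 52 / 65 * 100 = 80.0%

80.0%


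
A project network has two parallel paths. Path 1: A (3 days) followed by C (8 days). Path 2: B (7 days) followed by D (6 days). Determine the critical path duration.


Path 1 = 3 + 8 = 11 days
Path 2 = 7 + 6 = 13 days
Duration = max(11, 13) = 13 days

13 days


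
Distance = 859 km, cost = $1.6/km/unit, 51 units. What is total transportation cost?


TC = dist * cost * units = 859 * 1.6 * 51 = $70094.40

$70094.40


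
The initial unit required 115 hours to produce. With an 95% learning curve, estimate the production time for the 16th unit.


Formula: T_n = T_1 * (learning_rate)^(log2(n)) where learning_rate = rate/100
Doublings = log2(16) = 4
T_n = 115 * 0.95^4
T_n = 115 * 0.8145 = 93.7 hours

93.7 hours


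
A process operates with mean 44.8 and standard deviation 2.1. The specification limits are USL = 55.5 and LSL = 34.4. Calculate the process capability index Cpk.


Cpu = (55.5 - 44.8) / (3 * 2.1) = 1.7
Cpl = (44.8 - 34.4) / (3 * 2.1) = 1.65
Cpk = min(1.7, 1.65) = 1.65

1.65


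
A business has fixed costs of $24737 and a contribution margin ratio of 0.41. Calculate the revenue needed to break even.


Formula: BER = Fixed Costs / Contribution Margin Ratio
BER = $24737 / 0.41
BER = $60334.15 (to the nearest cent)

$60334.15


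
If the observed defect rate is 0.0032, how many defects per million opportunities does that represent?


DPMO = defect_rate * 1000000 = 0.0032 * 1000000

3200


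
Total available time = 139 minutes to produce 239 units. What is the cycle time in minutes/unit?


Formula: CT = Available Time / Number of Units
CT = 139 min / 239 units
CT = 0.58 min/unit

0.58 min/unit


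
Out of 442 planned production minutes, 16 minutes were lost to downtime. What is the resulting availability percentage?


Formula: Availability = (Planned Time - Downtime) / Planned Time * 100
Uptime = 442 - 16 = 426 min
Availability = 426 / 442 * 100 = 96.4%

96.4%


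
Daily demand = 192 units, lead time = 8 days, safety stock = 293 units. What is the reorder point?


Formula: ROP = (Daily Demand * Lead Time) + Safety Stock
Demand during lead time = 192 * 8 = 1536 units
ROP = 1536 + 293 = 1829 units

1829 units


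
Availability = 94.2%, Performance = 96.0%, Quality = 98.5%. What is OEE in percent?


Formula: OEE = Availability * Performance * Quality / 10000
A * P = 94.2% * 96.0% / 100 = 90.43%
OEE = 90.43% * 98.5% / 100 = 89.1%

89.1%


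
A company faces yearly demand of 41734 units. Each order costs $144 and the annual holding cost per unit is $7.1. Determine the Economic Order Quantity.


Formula: EOQ = sqrt(2 * D * S / H)
Numerator: 2 * 41734 * 144 = 12019392
2DS/H = 12019392 / 7.1 = 1692872.1
EOQ = sqrt(1692872.1) = 1301.1 units

1301.1 units


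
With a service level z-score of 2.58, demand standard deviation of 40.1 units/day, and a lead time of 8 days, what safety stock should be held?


Formula: SS = z * sigma_d * sqrt(LT)
sqrt(LT) = sqrt(8) = 2.8284
SS = 2.58 * 40.1 * 2.8284
SS = 292.6 units

292.6 units


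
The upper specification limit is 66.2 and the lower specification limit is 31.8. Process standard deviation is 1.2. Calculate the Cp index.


Cp = (66.2 - 31.8) / (6 * 1.2)

4.78


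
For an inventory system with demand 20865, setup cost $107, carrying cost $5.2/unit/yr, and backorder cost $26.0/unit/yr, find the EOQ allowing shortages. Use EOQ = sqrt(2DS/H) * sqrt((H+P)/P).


Formula: EOQ* = sqrt(2DS/H) * sqrt((H+P)/P)
Base EOQ = sqrt(2*20865*107/5.2) = 926.65 units
Correction = sqrt((5.2+26.0)/26.0) = 1.09545
EOQ* = 926.65 * 1.09545 = 1015.1 units

1015.1 units


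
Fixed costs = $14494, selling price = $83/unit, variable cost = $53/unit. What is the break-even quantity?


Formula: BEQ = Fixed Costs / (Price - Variable Cost)
Contribution margin = $83 - $53 = $30/unit
BEQ = ceil($14494 / $30/unit) = ceil(483.13) = 484 units

484 units


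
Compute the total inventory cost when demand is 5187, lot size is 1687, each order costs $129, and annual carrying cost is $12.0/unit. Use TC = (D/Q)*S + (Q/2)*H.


TC = 5187/1687 * 129 + 1687/2 * 12.0

$10518.63


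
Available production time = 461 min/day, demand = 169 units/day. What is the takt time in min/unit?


Formula: Takt Time = Available Production Time / Customer Demand
Takt = 461 min/day / 169 units/day
Takt = 2.73 min/unit

2.73 min/unit


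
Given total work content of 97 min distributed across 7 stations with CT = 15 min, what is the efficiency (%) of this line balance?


Formula: Efficiency = Sum of Task Times / (N_stations * CT) * 100
Total station capacity = 7 stations * 15 min = 105 min
Efficiency = 97 / 105 * 100 = 92.4%

92.4%


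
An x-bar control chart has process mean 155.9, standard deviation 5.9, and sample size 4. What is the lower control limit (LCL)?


LCL = 155.9 - 3 * 5.9 / sqrt(4)

147.05


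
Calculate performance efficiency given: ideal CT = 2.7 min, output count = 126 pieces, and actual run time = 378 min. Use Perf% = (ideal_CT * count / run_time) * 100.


Formula: Performance = (Ideal CT * Total Count) / Run Time * 100
Ideal output time = 2.7 * 126 = 340.2 min
Performance = 340.2 / 378 * 100 = 90.0%

90.0%


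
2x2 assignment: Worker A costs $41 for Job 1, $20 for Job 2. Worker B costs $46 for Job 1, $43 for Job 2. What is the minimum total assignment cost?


Option 1: A->1 + B->2 = $41 + $43 = $84
Option 2: A->2 + B->1 = $20 + $46 = $66
Min cost = min($84, $66) = $66

$66


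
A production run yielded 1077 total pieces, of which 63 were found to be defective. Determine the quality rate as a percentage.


Formula: Quality Rate = Good Pieces / Total Pieces * 100
Good pieces = 1077 - 63 = 1014
QR = 1014 / 1077 * 100 = 94.2%

94.2%


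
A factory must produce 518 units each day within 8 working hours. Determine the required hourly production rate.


Formula: Production Rate = Daily Demand / Available Hours
Rate = 518 units/day / 8 hours/day
Rate = 64.8 units/hour

64.8 units/hour


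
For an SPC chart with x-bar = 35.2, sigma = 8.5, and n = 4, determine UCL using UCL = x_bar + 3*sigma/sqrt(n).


UCL = 35.2 + 3 * 8.5 / sqrt(4)

47.95


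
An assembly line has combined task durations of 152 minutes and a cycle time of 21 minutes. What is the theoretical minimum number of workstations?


Formula: N_min = ceil(Sum of Task Times / Cycle Time)
N_min = ceil(152 min / 21 min) = ceil(7.2381)
N_min = 8 stations

8


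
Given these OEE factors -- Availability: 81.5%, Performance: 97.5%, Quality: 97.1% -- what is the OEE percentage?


Formula: OEE = Availability * Performance * Quality / 10000
A * P = 81.5% * 97.5% / 100 = 79.46%
OEE = 79.46% * 97.1% / 100 = 77.2%

77.2%


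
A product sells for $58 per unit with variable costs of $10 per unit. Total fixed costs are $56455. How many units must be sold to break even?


Formula: BEQ = Fixed Costs / (Price - Variable Cost)
Contribution margin = $58 - $10 = $48/unit
BEQ = ceil($56455 / $48/unit) = ceil(1176.15) = 1177 units

1177 units


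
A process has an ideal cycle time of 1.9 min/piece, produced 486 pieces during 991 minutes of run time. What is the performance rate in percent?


Formula: Performance = (Ideal CT * Total Count) / Run Time * 100
Ideal output time = 1.9 * 486 = 923.4 min
Performance = 923.4 / 991 * 100 = 93.2%

93.2%


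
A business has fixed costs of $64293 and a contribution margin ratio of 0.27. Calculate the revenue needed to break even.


Formula: BER = Fixed Costs / Contribution Margin Ratio
BER = $64293 / 0.27
BER = $238122.22 (to the nearest cent)

$238122.22


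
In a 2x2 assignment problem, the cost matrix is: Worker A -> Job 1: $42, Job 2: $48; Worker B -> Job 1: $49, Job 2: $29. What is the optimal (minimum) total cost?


Option 1: A->1 + B->2 = $42 + $29 = $71
Option 2: A->2 + B->1 = $48 + $49 = $97
Min cost = min($71, $97) = $71

$71


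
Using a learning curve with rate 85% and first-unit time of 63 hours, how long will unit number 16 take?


Formula: T_n = T_1 * (learning_rate)^(log2(n)) where learning_rate = rate/100
Doublings = log2(16) = 4
T_n = 63 * 0.85^4
T_n = 63 * 0.522 = 32.9 hours

32.9 hours


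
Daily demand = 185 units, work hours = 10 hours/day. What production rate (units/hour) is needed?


Formula: Production Rate = Daily Demand / Available Hours
Rate = 185 units/day / 10 hours/day
Rate = 18.5 units/hour

18.5 units/hour


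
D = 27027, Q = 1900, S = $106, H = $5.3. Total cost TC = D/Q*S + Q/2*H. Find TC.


TC = 27027/1900 * 106 + 1900/2 * 5.3

$6542.82


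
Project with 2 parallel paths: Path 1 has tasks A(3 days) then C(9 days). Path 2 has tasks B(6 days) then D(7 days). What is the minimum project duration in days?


Path 1 = 3 + 9 = 12 days
Path 2 = 6 + 7 = 13 days
Duration = max(12, 13) = 13 days

13 days


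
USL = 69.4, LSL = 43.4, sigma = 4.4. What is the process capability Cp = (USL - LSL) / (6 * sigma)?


Cp = (69.4 - 43.4) / (6 * 4.4)

0.98


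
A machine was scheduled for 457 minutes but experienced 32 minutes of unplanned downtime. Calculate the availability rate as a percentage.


Formula: Availability = (Planned Time - Downtime) / Planned Time * 100
Uptime = 457 - 32 = 425 min
Availability = 425 / 457 * 100 = 93.0%

93.0%


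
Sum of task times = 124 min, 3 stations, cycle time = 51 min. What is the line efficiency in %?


Formula: Efficiency = Sum of Task Times / (N_stations * CT) * 100
Total station capacity = 3 stations * 51 min = 153 min
Efficiency = 124 / 153 * 100 = 81.0%

81.0%


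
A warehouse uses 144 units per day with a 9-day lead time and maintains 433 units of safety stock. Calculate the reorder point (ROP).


Formula: ROP = (Daily Demand * Lead Time) + Safety Stock
Demand during lead time = 144 * 9 = 1296 units
ROP = 1296 + 433 = 1729 units

1729 units


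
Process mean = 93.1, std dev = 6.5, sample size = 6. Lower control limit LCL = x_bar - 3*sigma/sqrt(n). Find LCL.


LCL = 93.1 - 3 * 6.5 / sqrt(6)

85.14


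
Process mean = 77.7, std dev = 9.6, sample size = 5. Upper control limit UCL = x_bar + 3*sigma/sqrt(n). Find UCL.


UCL = 77.7 + 3 * 9.6 / sqrt(5)

90.58


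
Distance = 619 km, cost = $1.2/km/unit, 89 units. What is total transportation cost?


TC = dist * cost * units = 619 * 1.2 * 89 = $66109.20

$66109.20


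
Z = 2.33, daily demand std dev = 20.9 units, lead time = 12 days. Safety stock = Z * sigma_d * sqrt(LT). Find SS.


Formula: SS = z * sigma_d * sqrt(LT)
sqrt(LT) = sqrt(12) = 3.4641
SS = 2.33 * 20.9 * 3.4641
SS = 168.7 units

168.7 units


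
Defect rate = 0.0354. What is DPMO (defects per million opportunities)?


DPMO = defect_rate * 1000000 = 0.0354 * 1000000

35400


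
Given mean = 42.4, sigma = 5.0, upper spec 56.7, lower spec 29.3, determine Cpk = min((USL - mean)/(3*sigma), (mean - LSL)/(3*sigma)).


Cpu = (56.7 - 42.4) / (3 * 5.0) = 0.95
Cpl = (42.4 - 29.3) / (3 * 5.0) = 0.87
Cpk = min(0.95, 0.87) = 0.87

0.87


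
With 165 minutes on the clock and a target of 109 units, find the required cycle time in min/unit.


Formula: CT = Available Time / Number of Units
CT = 165 min / 109 units
CT = 1.51 min/unit

1.51 min/unit


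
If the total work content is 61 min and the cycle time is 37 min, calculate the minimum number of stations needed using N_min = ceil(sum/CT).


Formula: N_min = ceil(Sum of Task Times / Cycle Time)
N_min = ceil(61 min / 37 min) = ceil(1.6486)
N_min = 2 stations

2


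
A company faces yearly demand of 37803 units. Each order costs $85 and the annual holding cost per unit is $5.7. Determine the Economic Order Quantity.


Formula: EOQ = sqrt(2 * D * S / H)
Numerator: 2 * 37803 * 85 = 6426510
2DS/H = 6426510 / 5.7 = 1127457.9
EOQ = sqrt(1127457.9) = 1061.8 units

1061.8 units


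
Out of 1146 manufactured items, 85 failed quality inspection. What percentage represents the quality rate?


Formula: Quality Rate = Good Pieces / Total Pieces * 100
Good pieces = 1146 - 85 = 1061
QR = 1061 / 1146 * 100 = 92.6%

92.6%


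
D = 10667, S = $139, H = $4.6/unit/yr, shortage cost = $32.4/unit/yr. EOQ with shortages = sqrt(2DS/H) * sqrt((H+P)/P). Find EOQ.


Formula: EOQ* = sqrt(2DS/H) * sqrt((H+P)/P)
Base EOQ = sqrt(2*10667*139/4.6) = 802.91 units
Correction = sqrt((4.6+32.4)/32.4) = 1.06863
EOQ* = 802.91 * 1.06863 = 858.0 units

858.0 units


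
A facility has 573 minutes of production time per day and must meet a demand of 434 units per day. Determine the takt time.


Formula: Takt Time = Available Production Time / Customer Demand
Takt = 573 min/day / 434 units/day
Takt = 1.32 min/unit

1.32 min/unit


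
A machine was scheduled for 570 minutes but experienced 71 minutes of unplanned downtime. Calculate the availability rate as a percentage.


Formula: Availability = (Planned Time - Downtime) / Planned Time * 100
Uptime = 570 - 71 = 499 min
Availability = 499 / 570 * 100 = 87.5%

87.5%


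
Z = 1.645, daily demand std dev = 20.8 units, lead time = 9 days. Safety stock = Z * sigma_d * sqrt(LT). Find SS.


Formula: SS = z * sigma_d * sqrt(LT)
sqrt(LT) = sqrt(9) = 3.0
SS = 1.645 * 20.8 * 3.0
SS = 102.6 units

102.6 units


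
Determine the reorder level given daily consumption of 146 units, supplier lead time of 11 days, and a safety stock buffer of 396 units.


Formula: ROP = (Daily Demand * Lead Time) + Safety Stock
Demand during lead time = 146 * 11 = 1606 units
ROP = 1606 + 396 = 2002 units

2002 units


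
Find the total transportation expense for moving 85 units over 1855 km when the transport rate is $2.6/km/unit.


TC = dist * cost * units = 1855 * 2.6 * 85 = $409955.00

$409955.00


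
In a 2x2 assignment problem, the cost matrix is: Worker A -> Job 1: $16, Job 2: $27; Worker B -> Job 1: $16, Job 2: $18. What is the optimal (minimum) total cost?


Option 1: A->1 + B->2 = $16 + $18 = $34
Option 2: A->2 + B->1 = $27 + $16 = $43
Min cost = min($34, $43) = $34

$34


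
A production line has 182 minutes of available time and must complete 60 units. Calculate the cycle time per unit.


Formula: CT = Available Time / Number of Units
CT = 182 min / 60 units
CT = 3.03 min/unit

3.03 min/unit


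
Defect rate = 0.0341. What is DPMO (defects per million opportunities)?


DPMO = defect_rate * 1000000 = 0.0341 * 1000000

34100


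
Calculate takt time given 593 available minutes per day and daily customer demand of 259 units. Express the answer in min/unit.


Formula: Takt Time = Available Production Time / Customer Demand
Takt = 593 min/day / 259 units/day
Takt = 2.29 min/unit

2.29 min/unit


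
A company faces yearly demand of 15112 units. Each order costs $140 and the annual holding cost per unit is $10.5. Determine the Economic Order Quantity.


Formula: EOQ = sqrt(2 * D * S / H)
Numerator: 2 * 15112 * 140 = 4231360
2DS/H = 4231360 / 10.5 = 402986.7
EOQ = sqrt(402986.7) = 634.8 units

634.8 units


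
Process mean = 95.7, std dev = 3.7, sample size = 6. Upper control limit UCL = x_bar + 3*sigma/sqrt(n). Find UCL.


UCL = 95.7 + 3 * 3.7 / sqrt(6)

100.23


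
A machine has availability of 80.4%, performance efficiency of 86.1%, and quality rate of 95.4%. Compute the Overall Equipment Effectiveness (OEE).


Formula: OEE = Availability * Performance * Quality / 10000
A * P = 80.4% * 86.1% / 100 = 69.22%
OEE = 69.22% * 95.4% / 100 = 66.0%

66.0%


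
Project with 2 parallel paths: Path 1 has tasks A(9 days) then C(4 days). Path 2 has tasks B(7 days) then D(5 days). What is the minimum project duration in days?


Path 1 = 9 + 4 = 13 days
Path 2 = 7 + 5 = 12 days
Duration = max(13, 12) = 13 days

13 days


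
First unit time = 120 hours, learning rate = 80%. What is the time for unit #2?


Formula: T_n = T_1 * (learning_rate)^(log2(n)) where learning_rate = rate/100
Doublings = log2(2) = 1
T_n = 120 * 0.8^1
T_n = 120 * 0.8 = 96.0 hours

96.0 hours


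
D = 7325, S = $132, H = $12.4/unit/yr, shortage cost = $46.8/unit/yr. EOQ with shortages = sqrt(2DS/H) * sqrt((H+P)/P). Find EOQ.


Formula: EOQ* = sqrt(2DS/H) * sqrt((H+P)/P)
Base EOQ = sqrt(2*7325*132/12.4) = 394.91 units
Correction = sqrt((12.4+46.8)/46.8) = 1.1247
EOQ* = 394.91 * 1.1247 = 444.2 units

444.2 units


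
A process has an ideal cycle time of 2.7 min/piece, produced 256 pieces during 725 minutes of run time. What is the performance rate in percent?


Formula: Performance = (Ideal CT * Total Count) / Run Time * 100
Ideal output time = 2.7 * 256 = 691.2 min
Performance = 691.2 / 725 * 100 = 95.3%

95.3%


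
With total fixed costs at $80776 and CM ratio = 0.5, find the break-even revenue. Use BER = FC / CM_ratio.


Formula: BER = Fixed Costs / Contribution Margin Ratio
BER = $80776 / 0.5
BER = $161552.00 (to the nearest cent)

$161552.00


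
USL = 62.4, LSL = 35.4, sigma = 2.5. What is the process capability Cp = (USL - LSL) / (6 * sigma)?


Cp = (62.4 - 35.4) / (6 * 2.5)

1.8


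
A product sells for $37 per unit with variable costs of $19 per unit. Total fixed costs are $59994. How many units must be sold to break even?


Formula: BEQ = Fixed Costs / (Price - Variable Cost)
Contribution margin = $37 - $19 = $18/unit
BEQ = ceil($59994 / $18/unit) = ceil(3333.0) = 3333 units

3333 units


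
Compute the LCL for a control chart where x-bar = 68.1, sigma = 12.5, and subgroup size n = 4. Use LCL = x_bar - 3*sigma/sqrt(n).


LCL = 68.1 - 3 * 12.5 / sqrt(4)

49.35


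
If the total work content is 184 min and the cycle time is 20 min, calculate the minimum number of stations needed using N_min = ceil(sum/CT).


Formula: N_min = ceil(Sum of Task Times / Cycle Time)
N_min = ceil(184 min / 20 min) = ceil(9.2)
N_min = 10 stations

10


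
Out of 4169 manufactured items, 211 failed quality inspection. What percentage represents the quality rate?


Formula: Quality Rate = Good Pieces / Total Pieces * 100
Good pieces = 4169 - 211 = 3958
QR = 3958 / 4169 * 100 = 94.9%

94.9%


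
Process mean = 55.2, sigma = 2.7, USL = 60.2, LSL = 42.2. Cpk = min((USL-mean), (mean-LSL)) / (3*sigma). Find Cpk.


Cpu = (60.2 - 55.2) / (3 * 2.7) = 0.62
Cpl = (55.2 - 42.2) / (3 * 2.7) = 1.6
Cpk = min(0.62, 1.6) = 0.62

0.62


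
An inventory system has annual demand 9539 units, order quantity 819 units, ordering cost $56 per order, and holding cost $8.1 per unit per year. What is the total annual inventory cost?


TC = 9539/819 * 56 + 819/2 * 8.1

$3969.19


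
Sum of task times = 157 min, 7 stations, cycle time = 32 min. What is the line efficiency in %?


Formula: Efficiency = Sum of Task Times / (N_stations * CT) * 100
Total station capacity = 7 stations * 32 min = 224 min
Efficiency = 157 / 224 * 100 = 70.1%

70.1%


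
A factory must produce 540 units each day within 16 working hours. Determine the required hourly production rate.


Formula: Production Rate = Daily Demand / Available Hours
Rate = 540 units/day / 16 hours/day
Rate = 33.8 units/hour

33.8 units/hour


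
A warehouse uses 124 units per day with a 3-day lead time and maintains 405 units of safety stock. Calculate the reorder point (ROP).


Formula: ROP = (Daily Demand * Lead Time) + Safety Stock
Demand during lead time = 124 * 3 = 372 units
ROP = 372 + 405 = 777 units

777 units


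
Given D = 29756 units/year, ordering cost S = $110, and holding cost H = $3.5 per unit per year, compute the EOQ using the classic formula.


Formula: EOQ = sqrt(2 * D * S / H)
Numerator: 2 * 29756 * 110 = 6546320
2DS/H = 6546320 / 3.5 = 1870377.1
EOQ = sqrt(1870377.1) = 1367.6 units

1367.6 units


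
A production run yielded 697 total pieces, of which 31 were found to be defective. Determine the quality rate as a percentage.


Formula: Quality Rate = Good Pieces / Total Pieces * 100
Good pieces = 697 - 31 = 666
QR = 666 / 697 * 100 = 95.6%

95.6%


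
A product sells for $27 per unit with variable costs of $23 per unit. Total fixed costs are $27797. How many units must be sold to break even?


Formula: BEQ = Fixed Costs / (Price - Variable Cost)
Contribution margin = $27 - $23 = $4/unit
BEQ = ceil($27797 / $4/unit) = ceil(6949.25) = 6950 units

6950 units


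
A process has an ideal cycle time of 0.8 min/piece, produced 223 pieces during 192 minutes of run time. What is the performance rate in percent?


Formula: Performance = (Ideal CT * Total Count) / Run Time * 100
Ideal output time = 0.8 * 223 = 178.4 min
Performance = 178.4 / 192 * 100 = 92.9%

92.9%


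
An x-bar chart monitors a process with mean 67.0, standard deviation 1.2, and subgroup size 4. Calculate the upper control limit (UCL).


UCL = 67.0 + 3 * 1.2 / sqrt(4)

68.8


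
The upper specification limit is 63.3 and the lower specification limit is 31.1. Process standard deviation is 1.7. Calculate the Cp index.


Cp = (63.3 - 31.1) / (6 * 1.7)

3.16


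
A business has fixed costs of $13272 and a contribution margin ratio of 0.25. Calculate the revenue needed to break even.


Formula: BER = Fixed Costs / Contribution Margin Ratio
BER = $13272 / 0.25
BER = $53088.00 (to the nearest cent)

$53088.00


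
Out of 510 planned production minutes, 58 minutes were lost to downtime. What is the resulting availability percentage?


Formula: Availability = (Planned Time - Downtime) / Planned Time * 100
Uptime = 510 - 58 = 452 min
Availability = 452 / 510 * 100 = 88.6%

88.6%


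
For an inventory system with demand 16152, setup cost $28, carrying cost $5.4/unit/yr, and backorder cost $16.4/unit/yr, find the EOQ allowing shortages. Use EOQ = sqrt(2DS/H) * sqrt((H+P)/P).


Formula: EOQ* = sqrt(2DS/H) * sqrt((H+P)/P)
Base EOQ = sqrt(2*16152*28/5.4) = 409.27 units
Correction = sqrt((5.4+16.4)/16.4) = 1.15294
EOQ* = 409.27 * 1.15294 = 471.9 units

471.9 units


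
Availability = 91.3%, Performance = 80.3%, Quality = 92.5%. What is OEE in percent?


Formula: OEE = Availability * Performance * Quality / 10000
A * P = 91.3% * 80.3% / 100 = 73.31%
OEE = 73.31% * 92.5% / 100 = 67.8%

67.8%


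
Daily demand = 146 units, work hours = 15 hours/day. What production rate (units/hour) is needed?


Formula: Production Rate = Daily Demand / Available Hours
Rate = 146 units/day / 15 hours/day
Rate = 9.7 units/hour

9.7 units/hour


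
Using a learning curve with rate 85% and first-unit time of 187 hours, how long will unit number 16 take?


Formula: T_n = T_1 * (learning_rate)^(log2(n)) where learning_rate = rate/100
Doublings = log2(16) = 4
T_n = 187 * 0.85^4
T_n = 187 * 0.522 = 97.6 hours

97.6 hours


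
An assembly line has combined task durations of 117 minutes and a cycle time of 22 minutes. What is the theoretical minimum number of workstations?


Formula: N_min = ceil(Sum of Task Times / Cycle Time)
N_min = ceil(117 min / 22 min) = ceil(5.3182)
N_min = 6 stations

6


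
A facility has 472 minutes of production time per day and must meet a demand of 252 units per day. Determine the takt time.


Formula: Takt Time = Available Production Time / Customer Demand
Takt = 472 min/day / 252 units/day
Takt = 1.87 min/unit

1.87 min/unit


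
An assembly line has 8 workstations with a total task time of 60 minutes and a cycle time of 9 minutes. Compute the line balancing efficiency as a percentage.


Formula: Efficiency = Sum of Task Times / (N_stations * CT) * 100
Total station capacity = 8 stations * 9 min = 72 min
Efficiency = 60 / 72 * 100 = 83.3%

83.3%


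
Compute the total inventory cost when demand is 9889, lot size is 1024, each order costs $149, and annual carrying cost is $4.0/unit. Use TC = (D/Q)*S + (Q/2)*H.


TC = 9889/1024 * 149 + 1024/2 * 4.0

$3486.93


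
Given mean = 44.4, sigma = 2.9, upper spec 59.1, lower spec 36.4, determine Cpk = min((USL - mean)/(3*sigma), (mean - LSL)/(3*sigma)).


Cpu = (59.1 - 44.4) / (3 * 2.9) = 1.69
Cpl = (44.4 - 36.4) / (3 * 2.9) = 0.92
Cpk = min(1.69, 0.92) = 0.92

0.92


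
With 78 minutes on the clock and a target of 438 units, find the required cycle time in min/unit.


Formula: CT = Available Time / Number of Units
CT = 78 min / 438 units
CT = 0.18 min/unit

0.18 min/unit


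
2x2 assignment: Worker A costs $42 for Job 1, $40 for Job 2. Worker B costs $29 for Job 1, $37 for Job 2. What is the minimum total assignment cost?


Option 1: A->1 + B->2 = $42 + $37 = $79
Option 2: A->2 + B->1 = $40 + $29 = $69
Min cost = min($79, $69) = $69

$69


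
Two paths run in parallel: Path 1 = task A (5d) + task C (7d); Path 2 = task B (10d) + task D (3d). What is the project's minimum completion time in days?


Path 1 = 5 + 7 = 12 days
Path 2 = 10 + 3 = 13 days
Duration = max(12, 13) = 13 days

13 days


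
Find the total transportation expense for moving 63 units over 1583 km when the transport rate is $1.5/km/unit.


TC = dist * cost * units = 1583 * 1.5 * 63 = $149593.50

$149593.50


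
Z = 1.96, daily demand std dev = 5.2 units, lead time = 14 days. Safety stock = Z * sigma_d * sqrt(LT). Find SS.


Formula: SS = z * sigma_d * sqrt(LT)
sqrt(LT) = sqrt(14) = 3.7417
SS = 1.96 * 5.2 * 3.7417
SS = 38.1 units

38.1 units


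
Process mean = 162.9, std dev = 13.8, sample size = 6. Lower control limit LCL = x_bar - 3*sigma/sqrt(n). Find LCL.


LCL = 162.9 - 3 * 13.8 / sqrt(6)

146.0


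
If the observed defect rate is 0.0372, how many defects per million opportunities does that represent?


DPMO = defect_rate * 1000000 = 0.0372 * 1000000

37200


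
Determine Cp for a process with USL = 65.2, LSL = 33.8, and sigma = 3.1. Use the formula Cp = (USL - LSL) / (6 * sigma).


Cp = (65.2 - 33.8) / (6 * 3.1)

1.69


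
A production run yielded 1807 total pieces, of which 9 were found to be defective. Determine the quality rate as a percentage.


Formula: Quality Rate = Good Pieces / Total Pieces * 100
Good pieces = 1807 - 9 = 1798
QR = 1798 / 1807 * 100 = 99.5%

99.5%


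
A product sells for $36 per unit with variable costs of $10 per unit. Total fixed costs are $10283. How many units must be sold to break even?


Formula: BEQ = Fixed Costs / (Price - Variable Cost)
Contribution margin = $36 - $10 = $26/unit
BEQ = ceil($10283 / $26/unit) = ceil(395.5) = 396 units

396 units


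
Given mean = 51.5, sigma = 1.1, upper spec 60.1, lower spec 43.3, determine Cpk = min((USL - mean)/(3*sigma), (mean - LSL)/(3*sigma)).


Cpu = (60.1 - 51.5) / (3 * 1.1) = 2.61
Cpl = (51.5 - 43.3) / (3 * 1.1) = 2.48
Cpk = min(2.61, 2.48) = 2.48

2.48


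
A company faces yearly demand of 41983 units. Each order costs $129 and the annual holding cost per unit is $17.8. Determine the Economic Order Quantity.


Formula: EOQ = sqrt(2 * D * S / H)
Numerator: 2 * 41983 * 129 = 10831614
2DS/H = 10831614 / 17.8 = 608517.6
EOQ = sqrt(608517.6) = 780.1 units

780.1 units


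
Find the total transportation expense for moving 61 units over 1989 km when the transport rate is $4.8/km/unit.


TC = dist * cost * units = 1989 * 4.8 * 61 = $582379.20

$582379.20


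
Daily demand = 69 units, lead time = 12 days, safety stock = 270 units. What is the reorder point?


Formula: ROP = (Daily Demand * Lead Time) + Safety Stock
Demand during lead time = 69 * 12 = 828 units
ROP = 828 + 270 = 1098 units

1098 units


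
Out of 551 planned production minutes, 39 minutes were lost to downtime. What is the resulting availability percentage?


Formula: Availability = (Planned Time - Downtime) / Planned Time * 100
Uptime = 551 - 39 = 512 min
Availability = 512 / 551 * 100 = 92.9%

92.9%


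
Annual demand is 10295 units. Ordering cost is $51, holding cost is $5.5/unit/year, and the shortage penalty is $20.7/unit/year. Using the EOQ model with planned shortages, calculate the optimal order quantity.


Formula: EOQ* = sqrt(2DS/H) * sqrt((H+P)/P)
Base EOQ = sqrt(2*10295*51/5.5) = 436.95 units
Correction = sqrt((5.5+20.7)/20.7) = 1.12503
EOQ* = 436.95 * 1.12503 = 491.6 units

491.6 units


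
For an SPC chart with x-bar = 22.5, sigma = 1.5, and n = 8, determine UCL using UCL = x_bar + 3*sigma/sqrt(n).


UCL = 22.5 + 3 * 1.5 / sqrt(8)

24.09


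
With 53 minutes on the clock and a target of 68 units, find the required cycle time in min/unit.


Formula: CT = Available Time / Number of Units
CT = 53 min / 68 units
CT = 0.78 min/unit

0.78 min/unit


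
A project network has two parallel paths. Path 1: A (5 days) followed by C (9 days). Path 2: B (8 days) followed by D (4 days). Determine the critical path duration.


Path 1 = 5 + 9 = 14 days
Path 2 = 8 + 4 = 12 days
Duration = max(14, 12) = 14 days

14 days


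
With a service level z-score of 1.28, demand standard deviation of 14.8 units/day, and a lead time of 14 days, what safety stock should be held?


Formula: SS = z * sigma_d * sqrt(LT)
sqrt(LT) = sqrt(14) = 3.7417
SS = 1.28 * 14.8 * 3.7417
SS = 70.9 units

70.9 units


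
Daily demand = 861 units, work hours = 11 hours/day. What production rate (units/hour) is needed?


Formula: Production Rate = Daily Demand / Available Hours
Rate = 861 units/day / 11 hours/day
Rate = 78.3 units/hour

78.3 units/hour


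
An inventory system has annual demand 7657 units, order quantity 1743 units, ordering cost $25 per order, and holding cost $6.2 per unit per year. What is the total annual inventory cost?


TC = 7657/1743 * 25 + 1743/2 * 6.2

$5513.13


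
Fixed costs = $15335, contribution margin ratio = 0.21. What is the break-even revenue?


Formula: BER = Fixed Costs / Contribution Margin Ratio
BER = $15335 / 0.21
BER = $73023.81 (to the nearest cent)

$73023.81


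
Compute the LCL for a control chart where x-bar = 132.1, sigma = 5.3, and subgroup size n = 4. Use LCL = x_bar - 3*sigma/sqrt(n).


LCL = 132.1 - 3 * 5.3 / sqrt(4)

124.15


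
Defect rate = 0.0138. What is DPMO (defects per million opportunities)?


DPMO = defect_rate * 1000000 = 0.0138 * 1000000

13800


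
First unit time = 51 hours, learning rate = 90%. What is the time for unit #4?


Formula: T_n = T_1 * (learning_rate)^(log2(n)) where learning_rate = rate/100
Doublings = log2(4) = 2
T_n = 51 * 0.9^2
T_n = 51 * 0.81 = 41.3 hours

41.3 hours


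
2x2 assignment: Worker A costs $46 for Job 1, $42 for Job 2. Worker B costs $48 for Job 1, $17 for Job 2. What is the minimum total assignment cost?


Option 1: A->1 + B->2 = $46 + $17 = $63
Option 2: A->2 + B->1 = $42 + $48 = $90
Min cost = min($63, $90) = $63

$63


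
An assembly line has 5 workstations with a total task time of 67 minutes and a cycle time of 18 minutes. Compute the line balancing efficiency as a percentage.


Formula: Efficiency = Sum of Task Times / (N_stations * CT) * 100
Total station capacity = 5 stations * 18 min = 90 min
Efficiency = 67 / 90 * 100 = 74.4%

74.4%


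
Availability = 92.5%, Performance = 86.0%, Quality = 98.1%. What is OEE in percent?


Formula: OEE = Availability * Performance * Quality / 10000
A * P = 92.5% * 86.0% / 100 = 79.55%
OEE = 79.55% * 98.1% / 100 = 78.0%

78.0%


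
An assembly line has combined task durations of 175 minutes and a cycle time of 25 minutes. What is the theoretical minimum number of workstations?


Formula: N_min = ceil(Sum of Task Times / Cycle Time)
N_min = ceil(175 min / 25 min) = ceil(7.0)
N_min = 7 stations

7


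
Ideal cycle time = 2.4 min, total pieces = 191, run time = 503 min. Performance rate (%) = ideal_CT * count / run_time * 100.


Formula: Performance = (Ideal CT * Total Count) / Run Time * 100
Ideal output time = 2.4 * 191 = 458.4 min
Performance = 458.4 / 503 * 100 = 91.1%

91.1%


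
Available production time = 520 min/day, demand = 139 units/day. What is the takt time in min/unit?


Formula: Takt Time = Available Production Time / Customer Demand
Takt = 520 min/day / 139 units/day
Takt = 3.74 min/unit

3.74 min/unit


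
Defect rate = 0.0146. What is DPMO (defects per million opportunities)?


DPMO = defect_rate * 1000000 = 0.0146 * 1000000

14600
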